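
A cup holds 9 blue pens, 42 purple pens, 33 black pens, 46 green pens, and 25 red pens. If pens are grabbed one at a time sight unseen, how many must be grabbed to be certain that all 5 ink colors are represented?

The hardest ink color to obtain is blue: we could draw every other pen first — 155 − 9 = 146 pens — without a single blue one.
The next draw must be blue, so 146 + 1 = 147.

147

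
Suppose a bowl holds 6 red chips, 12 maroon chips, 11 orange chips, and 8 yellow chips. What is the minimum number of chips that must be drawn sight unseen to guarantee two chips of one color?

The worst case takes 1 chip of each color without reaching 2 of any: 4 × 1 = 4.
The next chip must bring some color to 2, so 4 + 1 = 5.

5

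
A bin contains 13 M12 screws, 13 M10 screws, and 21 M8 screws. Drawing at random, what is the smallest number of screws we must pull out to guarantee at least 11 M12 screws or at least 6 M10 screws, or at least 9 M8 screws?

24

The worst case stops just short of every target: 10 M12, 5 M10, 8 M8 — 10 + 5 + 8 = 23 screws.
One more screw must push some size to its target, so 23 + 1 = 24.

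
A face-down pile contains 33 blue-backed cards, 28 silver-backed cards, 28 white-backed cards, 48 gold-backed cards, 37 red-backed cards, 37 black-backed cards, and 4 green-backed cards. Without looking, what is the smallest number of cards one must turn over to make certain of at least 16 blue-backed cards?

The worst case draws every non-blue-backed card first: 28 + 28 + 48 + 37 + 37 + 4 = 182.
The next 16 draws are then forced to be blue-backed, giving 182 + 16 = 198.

198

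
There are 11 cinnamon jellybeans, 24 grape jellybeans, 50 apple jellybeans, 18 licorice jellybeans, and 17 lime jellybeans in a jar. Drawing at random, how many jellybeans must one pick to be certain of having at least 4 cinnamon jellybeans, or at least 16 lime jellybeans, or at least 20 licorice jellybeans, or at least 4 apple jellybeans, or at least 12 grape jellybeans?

51

Each of the 5 flavors has its own threshold; avoid all of them simultaneously.
The worst case stops just short of every target: 3 cinnamon, 11 grape, 3 apple, all 18 licorice, 15 lime — 3 + 11 + 3 + 18 + 15 = 50 jellybeans.
One more jellybean must push some flavor to its target, so 50 + 1 = 51.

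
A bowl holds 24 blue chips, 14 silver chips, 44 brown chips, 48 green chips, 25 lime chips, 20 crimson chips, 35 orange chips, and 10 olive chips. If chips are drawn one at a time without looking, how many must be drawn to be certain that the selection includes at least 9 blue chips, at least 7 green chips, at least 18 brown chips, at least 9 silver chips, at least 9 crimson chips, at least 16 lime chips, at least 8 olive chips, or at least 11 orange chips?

80

Each of the 8 colors has its own threshold; avoid all of them simultaneously.
The worst case stops just short of every target: 8 blue, 8 silver, 17 brown, 6 green, 15 lime, 8 crimson, 10 orange, 7 olive — 8 + 8 + 17 + 6 + 15 + 8 + 10 + 7 = 79 chips.
One more chip must push some color to its target, so 79 + 1 = 80.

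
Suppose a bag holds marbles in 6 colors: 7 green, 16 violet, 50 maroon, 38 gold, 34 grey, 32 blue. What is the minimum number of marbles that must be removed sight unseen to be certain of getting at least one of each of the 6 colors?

The hardest color to obtain is green: we could draw every other marble first — 177 − 7 = 170 marbles — without a single green one.
The next draw must be green, so 170 + 1 = 171.

171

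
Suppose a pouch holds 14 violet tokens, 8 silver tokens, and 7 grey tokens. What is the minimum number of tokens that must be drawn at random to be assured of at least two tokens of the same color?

4

The worst case takes 1 token of each color without reaching 2 of any: 3 × 1 = 3.
The next token must bring some color to 2, so 3 + 1 = 4.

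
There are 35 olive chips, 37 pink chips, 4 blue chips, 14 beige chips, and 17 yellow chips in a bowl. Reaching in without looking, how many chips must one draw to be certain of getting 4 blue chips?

107

The worst case draws every non-blue chip first: 35 + 37 + 14 + 17 = 103.
The next 4 draws are then forced to be blue, giving 103 + 4 = 107.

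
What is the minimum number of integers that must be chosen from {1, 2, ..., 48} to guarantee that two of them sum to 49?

25

Partition {1, …, 48} into 24 pairs: {1,48}, {2,47}, …, {24,25}.
Choosing 24 integers — say the integers 1 through 24 — takes one from each pair and avoids the property.
Choosing 25 forces two into the same pair by pigeonhole, and those sum to 49. So 25.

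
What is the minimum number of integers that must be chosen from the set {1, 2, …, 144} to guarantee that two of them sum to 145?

73

Partition {1, …, 144} into 72 pairs: {1,144}, {2,143}, …, {72,73}.
Choosing 72 integers — say the integers 1 through 72 — takes one from each pair and avoids the property.
Choosing 73 forces two into the same pair by pigeonhole, and those sum to 145. So 73.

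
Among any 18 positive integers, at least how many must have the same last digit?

There are 10 possible last digits, which serve as the pigeonholes.
If each of the 10 possible last digits held at most 1, the total would be at most 10 × 1 = 10 < 18, a contradiction.
So at least one holds ⌈18/10⌉ = 2.

2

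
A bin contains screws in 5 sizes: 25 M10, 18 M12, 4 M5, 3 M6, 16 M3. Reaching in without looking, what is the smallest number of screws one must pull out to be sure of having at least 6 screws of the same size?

In the worst case we take at most 5 of each size, but all 4 M5 and all 3 M6 (fewer than 5), giving 5 + 5 + 4 + 3 + 5 = 22.
One more screw then forces some size to 6, so 22 + 1 = 23.

23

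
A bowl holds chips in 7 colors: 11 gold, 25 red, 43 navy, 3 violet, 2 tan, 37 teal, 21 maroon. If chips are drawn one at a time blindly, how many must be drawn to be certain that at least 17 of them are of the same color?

In the worst case we take at most 16 of each color, but all 11 gold, all 3 violet, and all 2 tan (fewer than 16), giving 11 + 16 + 16 + 3 + 2 + 16 + 16 = 80.
One more chip then forces some color to 17, so 80 + 1 = 81.

81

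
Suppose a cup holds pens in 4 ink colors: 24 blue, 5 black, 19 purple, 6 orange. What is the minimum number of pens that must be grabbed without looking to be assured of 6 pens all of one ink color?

The worst case takes 5 pens of each ink color without reaching 6 of any: 4 × 5 = 20.
The next pen must bring some ink color to 6, so 20 + 1 = 21.

21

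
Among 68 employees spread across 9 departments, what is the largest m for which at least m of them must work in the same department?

8

The 68 employees fall into 9 departments.
If each of the 9 departments held at most 7, the total would be at most 9 × 7 = 63 < 68, a contradiction.
So at least one holds ⌈68/9⌉ = 8.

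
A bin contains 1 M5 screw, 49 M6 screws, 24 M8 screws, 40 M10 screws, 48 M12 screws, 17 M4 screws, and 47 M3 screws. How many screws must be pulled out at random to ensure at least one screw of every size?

226

The hardest size to obtain is M5: we could draw every other screw first — 226 − 1 = 225 screws — without a single M5 one.
The next draw must be M5, so 225 + 1 = 226.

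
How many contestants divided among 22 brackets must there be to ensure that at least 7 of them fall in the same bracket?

133

There are 22 brackets acting as pigeonholes.
With 22 × 6 = 132 contestants we could place exactly 6 in each, with no class reaching 7.
One more forces some class to hold 7, so 132 + 1 = 133.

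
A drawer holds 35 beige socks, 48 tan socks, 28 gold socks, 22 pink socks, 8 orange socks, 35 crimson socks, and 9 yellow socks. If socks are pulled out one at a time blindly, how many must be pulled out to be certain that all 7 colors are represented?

The hardest color to obtain is orange: we could draw every other sock first — 185 − 8 = 177 socks — without a single orange one.
The next draw must be orange, so 177 + 1 = 178.

178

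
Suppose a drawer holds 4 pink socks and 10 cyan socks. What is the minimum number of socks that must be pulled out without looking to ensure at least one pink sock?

The worst case draws every non-pink sock first: 10.
The next draw is then forced to be pink, giving 10 + 1 = 11.

11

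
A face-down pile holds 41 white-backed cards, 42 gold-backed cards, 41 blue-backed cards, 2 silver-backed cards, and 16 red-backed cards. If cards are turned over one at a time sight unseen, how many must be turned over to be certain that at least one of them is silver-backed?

The worst case draws every non-silver-backed card first: 41 + 42 + 41 + 16 = 140.
The next draw is then forced to be silver-backed, giving 140 + 1 = 141.

141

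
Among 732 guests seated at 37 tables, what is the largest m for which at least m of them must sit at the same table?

20

The 732 guests fall into 37 tables.
If each of the 37 tables held at most 19, the total would be at most 37 × 19 = 703 < 732, a contradiction.
So at least one holds ⌈732/37⌉ = 20.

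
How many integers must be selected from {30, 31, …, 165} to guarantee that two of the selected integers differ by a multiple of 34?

35

Group the integers by remainder mod 34; there are 34 residue classes, each nonempty in this range.
Choosing one from each class (34 integers) avoids any shared remainder.
One more choice must repeat a class, so two differ by a multiple of 34. Hence 34 + 1 = 35.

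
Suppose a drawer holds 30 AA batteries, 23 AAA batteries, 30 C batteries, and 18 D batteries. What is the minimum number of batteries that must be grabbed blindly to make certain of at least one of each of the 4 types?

84

The hardest type to obtain is D: we could draw every other battery first — 101 − 18 = 83 batteries — without a single D one.
The next draw must be D, so 83 + 1 = 84.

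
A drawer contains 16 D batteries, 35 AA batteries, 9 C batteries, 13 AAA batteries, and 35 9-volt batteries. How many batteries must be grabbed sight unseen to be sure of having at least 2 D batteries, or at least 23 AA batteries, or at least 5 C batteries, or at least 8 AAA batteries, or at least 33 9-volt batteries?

Each of the 5 types has its own threshold; avoid all of them simultaneously.
The worst case stops just short of every target: 1 D, 22 AA, 4 C, 7 AAA, 32 9-volt — 1 + 22 + 4 + 7 + 32 = 66 batteries.
One more battery must push some type to its target, so 66 + 1 = 67.

67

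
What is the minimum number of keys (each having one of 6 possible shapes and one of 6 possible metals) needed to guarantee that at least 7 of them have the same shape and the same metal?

217

There are 6 × 6 = 36 (shape, metal) combinations acting as pigeonholes.
With 36 × 6 = 216 keys we could place exactly 6 in each, with no (shape, metal) pair reaching 7.
One more forces some (shape, metal) pair to hold 7, so 216 + 1 = 217.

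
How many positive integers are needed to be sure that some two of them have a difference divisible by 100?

Use the pigeonhole principle on residue classes: two integers differ by a multiple of 100 exactly when they share a remainder mod 100.
There are 100 residue classes mod 100, so 100 integers can all lie in distinct classes.
One more integer must repeat a residue, giving a difference divisible by 100. So n = 100 + 1 = 101.

101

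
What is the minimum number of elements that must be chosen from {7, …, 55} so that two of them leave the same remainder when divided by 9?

10

Group the integers by remainder mod 9; there are 9 residue classes, each nonempty in this range.
Choosing one from each class (9 integers) avoids any shared remainder.
One more choice must repeat a class, so two differ by a multiple of 9. Hence 9 + 1 = 10.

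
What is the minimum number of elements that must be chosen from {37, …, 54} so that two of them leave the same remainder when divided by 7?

8

Group the integers by remainder mod 7; there are 7 residue classes, each nonempty in this range.
Choosing one from each class (7 integers) avoids any shared remainder.
One more choice must repeat a class, so two differ by a multiple of 7. Hence 7 + 1 = 8.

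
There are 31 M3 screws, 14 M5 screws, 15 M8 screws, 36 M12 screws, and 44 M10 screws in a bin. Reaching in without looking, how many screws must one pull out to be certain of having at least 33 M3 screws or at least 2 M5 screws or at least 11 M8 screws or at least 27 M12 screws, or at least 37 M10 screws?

105

The worst case stops just short of every target: all 31 M3, 1 M5, 10 M8, 26 M12, 36 M10 — 31 + 1 + 10 + 26 + 36 = 104 screws.
One more screw must push some size to its target, so 104 + 1 = 105.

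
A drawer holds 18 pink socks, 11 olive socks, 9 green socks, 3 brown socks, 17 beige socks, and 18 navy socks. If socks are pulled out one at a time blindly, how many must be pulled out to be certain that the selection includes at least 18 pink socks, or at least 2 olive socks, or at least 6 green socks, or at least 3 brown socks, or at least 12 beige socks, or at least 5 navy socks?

41

The worst case stops just short of every target: 17 pink, 1 olive, 5 green, 2 brown, 11 beige, 4 navy — 17 + 1 + 5 + 2 + 11 + 4 = 40 socks.
One more sock must push some color to its target, so 40 + 1 = 41.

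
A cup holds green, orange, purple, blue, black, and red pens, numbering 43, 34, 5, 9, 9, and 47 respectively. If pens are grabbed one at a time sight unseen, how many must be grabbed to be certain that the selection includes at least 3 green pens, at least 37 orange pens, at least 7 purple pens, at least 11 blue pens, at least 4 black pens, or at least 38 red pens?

91

Each of the 6 ink colors has its own threshold; avoid all of them simultaneously.
The worst case stops just short of every target: 2 green, all 34 orange, all 5 purple, all 9 blue, 3 black, 37 red — 2 + 34 + 5 + 9 + 3 + 37 = 90 pens.
One more pen must push some ink color to its target, so 90 + 1 = 91.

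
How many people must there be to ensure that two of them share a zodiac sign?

13

There are 12 zodiac signs acting as pigeonholes.
With 12 people we could place one in each, avoiding any repeat.
One more forces some class to hold 2, so 12 + 1 = 13.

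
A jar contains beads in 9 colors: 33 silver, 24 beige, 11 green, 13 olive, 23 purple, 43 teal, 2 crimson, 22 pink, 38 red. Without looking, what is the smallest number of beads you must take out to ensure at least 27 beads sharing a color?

174

In the worst case we take at most 26 of each color, but all 24 beige, all 11 green, all 13 olive, all 23 purple, all 2 crimson, and all 22 pink (fewer than 26), giving 26 + 24 + 11 + 13 + 23 + 26 + 2 + 22 + 26 = 173.
One more bead then forces some color to 27, so 173 + 1 = 174.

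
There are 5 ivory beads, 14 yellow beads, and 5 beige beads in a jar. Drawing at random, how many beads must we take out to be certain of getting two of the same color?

4

Treat the 3 colors as pigeonholes.
The worst case takes 1 bead of each color without reaching 2 of any: 3 × 1 = 3.
The next bead must bring some color to 2, so 3 + 1 = 4.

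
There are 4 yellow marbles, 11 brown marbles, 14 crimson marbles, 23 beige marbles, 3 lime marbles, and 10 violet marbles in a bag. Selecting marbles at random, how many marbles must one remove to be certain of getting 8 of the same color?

36

In the worst case we take at most 7 of each color, but all 4 yellow and all 3 lime (fewer than 7), giving 4 + 7 + 7 + 7 + 3 + 7 = 35.
One more marble then forces some color to 8, so 35 + 1 = 36.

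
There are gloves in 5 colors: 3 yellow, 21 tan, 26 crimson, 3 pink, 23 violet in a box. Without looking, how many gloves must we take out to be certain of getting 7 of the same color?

25

In the worst case we take at most 6 of each color, but all 3 yellow and all 3 pink (fewer than 6), giving 3 + 6 + 6 + 3 + 6 = 24.
One more glove then forces some color to 7, so 24 + 1 = 25.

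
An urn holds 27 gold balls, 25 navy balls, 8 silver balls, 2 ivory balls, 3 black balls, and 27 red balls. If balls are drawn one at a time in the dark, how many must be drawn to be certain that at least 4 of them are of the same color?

Treat the 6 colors as pigeonholes.
In the worst case we take at most 3 of each color, but all 2 ivory (fewer than 3), giving 3 + 3 + 3 + 2 + 3 + 3 = 17.
One more ball then forces some color to 4, so 17 + 1 = 18.

18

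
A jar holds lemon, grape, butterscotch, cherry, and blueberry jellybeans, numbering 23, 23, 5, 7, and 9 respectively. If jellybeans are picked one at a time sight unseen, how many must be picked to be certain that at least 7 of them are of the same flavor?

30

In the worst case we take at most 6 of each flavor, but all 5 butterscotch (fewer than 6), giving 6 + 6 + 5 + 6 + 6 = 29.
One more jellybean then forces some flavor to 7, so 29 + 1 = 30.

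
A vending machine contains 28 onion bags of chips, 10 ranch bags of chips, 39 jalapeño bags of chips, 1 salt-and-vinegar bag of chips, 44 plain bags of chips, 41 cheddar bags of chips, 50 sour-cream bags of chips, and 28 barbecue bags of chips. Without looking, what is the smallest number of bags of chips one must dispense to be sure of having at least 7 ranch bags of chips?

238

The worst case draws every non-ranch bag of chips first: 28 + 39 + 1 + 44 + 41 + 50 + 28 = 231.
The next 7 draws are then forced to be ranch, giving 231 + 7 = 238.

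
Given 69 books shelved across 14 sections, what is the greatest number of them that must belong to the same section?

The 69 books fall into 14 sections.
If each of the 14 sections held at most 4, the total would be at most 14 × 4 = 56 < 69, a contradiction.
So at least one holds ⌈69/14⌉ = 5.

5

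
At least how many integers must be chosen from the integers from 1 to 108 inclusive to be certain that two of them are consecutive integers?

55

Partition {1, …, 108} into 54 pairs: {1,2}, {3,4}, …, {107,108}.
Choosing 54 integers — say the 54 even numbers 2, 4, …, 108 — takes one from each pair and avoids the property.
Choosing 55 forces two into the same pair by pigeonhole, and those are consecutive. So 55.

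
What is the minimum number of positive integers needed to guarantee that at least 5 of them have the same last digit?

There are 10 possible last digits acting as pigeonholes.
With 10 × 4 = 40 positive integers we could place exactly 4 in each, with no class reaching 5.
One more forces some class to hold 5, so 40 + 1 = 41.

41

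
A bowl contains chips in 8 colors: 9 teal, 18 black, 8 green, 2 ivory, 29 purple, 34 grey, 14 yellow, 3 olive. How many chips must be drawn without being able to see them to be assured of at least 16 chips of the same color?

In the worst case we take at most 15 of each color, but all 9 teal, all 8 green, all 2 ivory, all 14 yellow, and all 3 olive (fewer than 15), giving 9 + 15 + 8 + 2 + 15 + 15 + 14 + 3 = 81.
One more chip then forces some color to 16, so 81 + 1 = 82.

82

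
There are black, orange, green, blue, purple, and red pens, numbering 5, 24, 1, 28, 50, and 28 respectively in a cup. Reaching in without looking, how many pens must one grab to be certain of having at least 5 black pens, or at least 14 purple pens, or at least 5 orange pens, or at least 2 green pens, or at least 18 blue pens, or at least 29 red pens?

The worst case stops just short of every target: 4 black, 4 orange, 1 green, 17 blue, 13 purple, 28 red — 4 + 4 + 1 + 17 + 13 + 28 = 67 pens.
One more pen must push some ink color to its target, so 67 + 1 = 68.

68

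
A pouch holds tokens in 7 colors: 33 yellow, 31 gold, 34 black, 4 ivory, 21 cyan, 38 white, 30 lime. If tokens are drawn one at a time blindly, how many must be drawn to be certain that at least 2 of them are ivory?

189

To avoid ivory tokens as long as possible, exhaust the other 6 colors first.
The worst case draws every non-ivory token first: 33 + 31 + 34 + 21 + 38 + 30 = 187.
The next 2 draws are then forced to be ivory, giving 187 + 2 = 189.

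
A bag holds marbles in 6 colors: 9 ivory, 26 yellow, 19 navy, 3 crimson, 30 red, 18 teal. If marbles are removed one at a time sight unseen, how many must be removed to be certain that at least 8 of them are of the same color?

In the worst case we take at most 7 of each color, but all 3 crimson (fewer than 7), giving 7 + 7 + 7 + 3 + 7 + 7 = 38.
One more marble then forces some color to 8, so 38 + 1 = 39.

39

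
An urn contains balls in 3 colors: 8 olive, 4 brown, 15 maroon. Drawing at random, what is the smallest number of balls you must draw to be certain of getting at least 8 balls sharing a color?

Treat the 3 colors as pigeonholes.
In the worst case we take at most 7 of each color, but all 4 brown (fewer than 7), giving 7 + 4 + 7 = 18.
One more ball then forces some color to 8, so 18 + 1 = 19.

19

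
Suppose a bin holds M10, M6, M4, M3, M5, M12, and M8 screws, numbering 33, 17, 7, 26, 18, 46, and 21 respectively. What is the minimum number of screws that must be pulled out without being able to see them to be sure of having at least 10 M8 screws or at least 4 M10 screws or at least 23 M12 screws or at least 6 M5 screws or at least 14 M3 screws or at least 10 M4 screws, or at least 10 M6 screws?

69

Each of the 7 sizes has its own threshold; avoid all of them simultaneously.
The worst case stops just short of every target: 3 M10, 9 M6, all 7 M4, 13 M3, 5 M5, 22 M12, 9 M8 — 3 + 9 + 7 + 13 + 5 + 22 + 9 = 68 screws.
One more screw must push some size to its target, so 68 + 1 = 69.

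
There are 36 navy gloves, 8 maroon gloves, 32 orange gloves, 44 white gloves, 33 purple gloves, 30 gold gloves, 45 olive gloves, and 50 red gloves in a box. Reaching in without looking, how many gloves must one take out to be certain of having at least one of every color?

271

The hardest color to obtain is maroon: we could draw every other glove first — 278 − 8 = 270 gloves — without a single maroon one.
The next draw must be maroon, so 270 + 1 = 271.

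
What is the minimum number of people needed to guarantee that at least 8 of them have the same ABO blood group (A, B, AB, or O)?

29

There are 4 ABO blood groups acting as pigeonholes.
With 4 × 7 = 28 people we could place exactly 7 in each, with no class reaching 8.
One more forces some class to hold 8, so 28 + 1 = 29.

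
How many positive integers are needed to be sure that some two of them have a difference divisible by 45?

Use the pigeonhole principle on residue classes: two integers differ by a multiple of 45 exactly when they share a remainder mod 45.
There are 45 residue classes mod 45, so 45 integers can all lie in distinct classes.
One more integer must repeat a residue, giving a difference divisible by 45. So n = 45 + 1 = 46.

46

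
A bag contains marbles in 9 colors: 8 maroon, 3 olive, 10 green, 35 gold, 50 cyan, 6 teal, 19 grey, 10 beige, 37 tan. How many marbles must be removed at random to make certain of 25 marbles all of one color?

In the worst case we take at most 24 of each color, but all 8 maroon, all 3 olive, all 10 green, all 6 teal, all 19 grey, and all 10 beige (fewer than 24), giving 8 + 3 + 10 + 24 + 24 + 6 + 19 + 10 + 24 = 128.
One more marble then forces some color to 25, so 128 + 1 = 129.

129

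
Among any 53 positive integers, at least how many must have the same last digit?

6

There are 10 possible last digits, which serve as the pigeonholes.
If each of the 10 possible last digits held at most 5, the total would be at most 10 × 5 = 50 < 53, a contradiction.
So at least one holds ⌈53/10⌉ = 6.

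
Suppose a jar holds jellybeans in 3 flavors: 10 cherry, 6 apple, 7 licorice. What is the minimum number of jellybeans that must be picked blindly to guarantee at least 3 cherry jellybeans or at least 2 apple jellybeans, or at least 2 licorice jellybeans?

5

The worst case stops just short of every target: 2 cherry, 1 apple, 1 licorice — 2 + 1 + 1 = 4 jellybeans.
One more jellybean must push some flavor to its target, so 4 + 1 = 5.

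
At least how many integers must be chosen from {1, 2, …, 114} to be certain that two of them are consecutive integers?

Partition {1, …, 114} into 57 pairs: {1,2}, {3,4}, …, {113,114}.
Choosing 57 integers — say the 57 even numbers 2, 4, …, 114 — takes one from each pair and avoids the property.
Choosing 58 forces two into the same pair by pigeonhole, and those are consecutive. So 58.

58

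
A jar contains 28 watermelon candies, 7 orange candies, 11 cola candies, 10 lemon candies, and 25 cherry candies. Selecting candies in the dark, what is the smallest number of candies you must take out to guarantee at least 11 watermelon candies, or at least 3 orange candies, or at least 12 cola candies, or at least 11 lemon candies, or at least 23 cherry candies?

The worst case stops just short of every target: 10 watermelon, 2 orange, 11 cola, 10 lemon, 22 cherry — 10 + 2 + 11 + 10 + 22 = 55 candies.
One more candy must push some flavor to its target, so 55 + 1 = 56.

56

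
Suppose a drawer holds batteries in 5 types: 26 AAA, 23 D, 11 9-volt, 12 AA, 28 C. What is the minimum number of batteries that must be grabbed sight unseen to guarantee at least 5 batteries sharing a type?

21

Treat the 5 types as pigeonholes.
The worst case takes 4 batteries of each type without reaching 5 of any: 5 × 4 = 20.
The next battery must bring some type to 5, so 20 + 1 = 21.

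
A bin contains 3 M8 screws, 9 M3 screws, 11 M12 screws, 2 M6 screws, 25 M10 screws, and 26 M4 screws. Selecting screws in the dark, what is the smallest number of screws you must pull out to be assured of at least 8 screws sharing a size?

Treat the 6 sizes as pigeonholes.
In the worst case we take at most 7 of each size, but all 3 M8 and all 2 M6 (fewer than 7), giving 3 + 7 + 7 + 2 + 7 + 7 = 33.
One more screw then forces some size to 8, so 33 + 1 = 34.

34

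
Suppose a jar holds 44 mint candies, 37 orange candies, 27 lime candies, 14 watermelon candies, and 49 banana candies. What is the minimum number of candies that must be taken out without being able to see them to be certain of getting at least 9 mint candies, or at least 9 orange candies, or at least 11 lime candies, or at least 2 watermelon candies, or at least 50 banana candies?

The worst case stops just short of every target: 8 mint, 8 orange, 10 lime, 1 watermelon, 49 banana — 8 + 8 + 10 + 1 + 49 = 76 candies.
One more candy must push some flavor to its target, so 76 + 1 = 77.

77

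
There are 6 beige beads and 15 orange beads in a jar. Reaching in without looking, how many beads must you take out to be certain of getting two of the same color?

3

Treat the 2 colors as pigeonholes.
The worst case takes 1 bead of each color without reaching 2 of any: 2 × 1 = 2.
The next bead must bring some color to 2, so 2 + 1 = 3.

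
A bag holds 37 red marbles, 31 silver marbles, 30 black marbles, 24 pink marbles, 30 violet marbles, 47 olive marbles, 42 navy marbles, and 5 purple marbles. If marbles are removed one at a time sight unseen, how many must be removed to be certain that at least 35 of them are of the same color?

223

In the worst case we take at most 34 of each color, but all 31 silver, all 30 black, all 24 pink, all 30 violet, and all 5 purple (fewer than 34), giving 34 + 31 + 30 + 24 + 30 + 34 + 34 + 5 = 222.
One more marble then forces some color to 35, so 222 + 1 = 223.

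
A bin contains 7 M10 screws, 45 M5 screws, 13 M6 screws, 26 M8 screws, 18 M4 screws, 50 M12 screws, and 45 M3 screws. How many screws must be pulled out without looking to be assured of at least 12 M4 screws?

198

The worst case draws every non-M4 screw first: 7 + 45 + 13 + 26 + 50 + 45 = 186.
The next 12 draws are then forced to be M4, giving 186 + 12 = 198.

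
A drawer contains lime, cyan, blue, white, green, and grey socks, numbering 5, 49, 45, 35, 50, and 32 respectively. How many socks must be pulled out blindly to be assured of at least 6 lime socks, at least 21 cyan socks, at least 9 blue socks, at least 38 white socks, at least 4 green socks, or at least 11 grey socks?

Each of the 6 colors has its own threshold; avoid all of them simultaneously.
The worst case stops just short of every target: 5 lime, 20 cyan, 8 blue, all 35 white, 3 green, 10 grey — 5 + 20 + 8 + 35 + 3 + 10 = 81 socks.
One more sock must push some color to its target, so 81 + 1 = 82.

82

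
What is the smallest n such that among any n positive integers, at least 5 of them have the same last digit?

There are 10 possible last digits acting as pigeonholes.
With 10 × 4 = 40 positive integers we could place exactly 4 in each, with no class reaching 5.
One more forces some class to hold 5, so 40 + 1 = 41.

41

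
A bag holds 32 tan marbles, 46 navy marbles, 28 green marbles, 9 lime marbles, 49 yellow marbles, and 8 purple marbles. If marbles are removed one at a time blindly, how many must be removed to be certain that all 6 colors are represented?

The hardest color to obtain is purple: we could draw every other marble first — 172 − 8 = 164 marbles — without a single purple one.
The next draw must be purple, so 164 + 1 = 165.

165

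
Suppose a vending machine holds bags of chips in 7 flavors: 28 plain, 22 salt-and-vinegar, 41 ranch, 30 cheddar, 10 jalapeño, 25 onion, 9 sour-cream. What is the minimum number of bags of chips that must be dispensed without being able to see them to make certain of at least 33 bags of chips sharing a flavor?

157

In the worst case we take at most 32 of each flavor, but all 28 plain, all 22 salt-and-vinegar, all 30 cheddar, all 10 jalapeño, all 25 onion, and all 9 sour-cream (fewer than 32), giving 28 + 22 + 32 + 30 + 10 + 25 + 9 = 156.
One more bag of chips then forces some flavor to 33, so 156 + 1 = 157.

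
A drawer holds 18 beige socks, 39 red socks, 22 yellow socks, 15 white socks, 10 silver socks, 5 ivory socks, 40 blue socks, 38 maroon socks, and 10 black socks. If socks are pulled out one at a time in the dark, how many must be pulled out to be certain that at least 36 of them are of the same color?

In the worst case we take at most 35 of each color, but all 18 beige, all 22 yellow, all 15 white, all 10 silver, all 5 ivory, and all 10 black (fewer than 35), giving 18 + 35 + 22 + 15 + 10 + 5 + 35 + 35 + 10 = 185.
One more sock then forces some color to 36, so 185 + 1 = 186.

186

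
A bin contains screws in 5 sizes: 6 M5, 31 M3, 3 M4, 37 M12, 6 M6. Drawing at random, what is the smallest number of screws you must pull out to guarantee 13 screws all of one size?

In the worst case we take at most 12 of each size, but all 6 M5, all 3 M4, and all 6 M6 (fewer than 12), giving 6 + 12 + 3 + 12 + 6 = 39.
One more screw then forces some size to 13, so 39 + 1 = 40.

40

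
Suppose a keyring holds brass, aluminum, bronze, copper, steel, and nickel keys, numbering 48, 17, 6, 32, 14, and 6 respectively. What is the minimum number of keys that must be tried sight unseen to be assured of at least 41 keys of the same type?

Treat the 6 types as pigeonholes.
In the worst case we take at most 40 of each type, but all 17 aluminum, all 6 bronze, all 32 copper, all 14 steel, and all 6 nickel (fewer than 40), giving 40 + 17 + 6 + 32 + 14 + 6 = 115.
One more key then forces some type to 41, so 115 + 1 = 116.

116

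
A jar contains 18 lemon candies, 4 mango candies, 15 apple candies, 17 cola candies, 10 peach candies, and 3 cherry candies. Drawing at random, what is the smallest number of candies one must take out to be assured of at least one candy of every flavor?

65

The hardest flavor to obtain is cherry: we could draw every other candy first — 67 − 3 = 64 candies — without a single cherry one.
The next draw must be cherry, so 64 + 1 = 65.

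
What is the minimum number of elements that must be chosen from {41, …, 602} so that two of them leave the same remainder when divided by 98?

Group the integers by remainder mod 98; there are 98 residue classes, each nonempty in this range.
Choosing one from each class (98 integers) avoids any shared remainder.
One more choice must repeat a class, so two differ by a multiple of 98. Hence 98 + 1 = 99.

99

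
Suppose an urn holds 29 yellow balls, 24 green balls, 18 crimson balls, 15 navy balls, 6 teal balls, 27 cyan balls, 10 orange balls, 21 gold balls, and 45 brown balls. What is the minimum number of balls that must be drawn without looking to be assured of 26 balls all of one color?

In the worst case we take at most 25 of each color, but all 24 green, all 18 crimson, all 15 navy, all 6 teal, all 10 orange, and all 21 gold (fewer than 25), giving 25 + 24 + 18 + 15 + 6 + 25 + 10 + 21 + 25 = 169.
One more ball then forces some color to 26, so 169 + 1 = 170.

170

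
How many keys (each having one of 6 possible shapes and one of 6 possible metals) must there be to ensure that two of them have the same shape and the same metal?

37

There are 6 × 6 = 36 (shape, metal) combinations acting as pigeonholes.
With 36 keys we could place one in each, avoiding any repeat.
One more forces some (shape, metal) pair to hold 2, so 36 + 1 = 37.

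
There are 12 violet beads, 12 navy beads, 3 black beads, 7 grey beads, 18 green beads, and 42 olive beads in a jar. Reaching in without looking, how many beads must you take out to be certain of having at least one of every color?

92

The hardest color to obtain is black: we could draw every other bead first — 94 − 3 = 91 beads — without a single black one.
The next draw must be black, so 91 + 1 = 92.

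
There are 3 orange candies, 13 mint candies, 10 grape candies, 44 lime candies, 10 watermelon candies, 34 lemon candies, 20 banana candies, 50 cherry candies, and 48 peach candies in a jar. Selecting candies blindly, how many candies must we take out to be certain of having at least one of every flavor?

230

The hardest flavor to obtain is orange: we could draw every other candy first — 232 − 3 = 229 candies — without a single orange one.
The next draw must be orange, so 229 + 1 = 230.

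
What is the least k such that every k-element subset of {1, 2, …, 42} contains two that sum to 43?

22

Partition {1, …, 42} into 21 pairs: {1,42}, {2,41}, …, {21,22}.
Choosing 21 integers — say the integers 1 through 21 — takes one from each pair and avoids the property.
Choosing 22 forces two into the same pair by pigeonhole, and those sum to 43. So 22.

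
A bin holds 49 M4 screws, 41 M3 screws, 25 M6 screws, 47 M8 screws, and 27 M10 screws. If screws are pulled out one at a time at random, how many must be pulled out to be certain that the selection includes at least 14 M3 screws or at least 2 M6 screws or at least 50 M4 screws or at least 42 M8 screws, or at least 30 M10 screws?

132

Each of the 5 sizes has its own threshold; avoid all of them simultaneously.
The worst case stops just short of every target: 49 M4, 13 M3, 1 M6, 41 M8, all 27 M10 — 49 + 13 + 1 + 41 + 27 = 131 screws.
One more screw must push some size to its target, so 131 + 1 = 132.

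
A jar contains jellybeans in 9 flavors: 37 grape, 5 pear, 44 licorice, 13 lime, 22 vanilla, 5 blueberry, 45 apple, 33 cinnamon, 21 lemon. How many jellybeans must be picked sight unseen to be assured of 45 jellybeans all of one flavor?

225

Treat the 9 flavors as pigeonholes.
In the worst case we take at most 44 of each flavor, but all 37 grape, all 5 pear, all 13 lime, all 22 vanilla, all 5 blueberry, all 33 cinnamon, and all 21 lemon (fewer than 44), giving 37 + 5 + 44 + 13 + 22 + 5 + 44 + 33 + 21 = 224.
One more jellybean then forces some flavor to 45, so 224 + 1 = 225.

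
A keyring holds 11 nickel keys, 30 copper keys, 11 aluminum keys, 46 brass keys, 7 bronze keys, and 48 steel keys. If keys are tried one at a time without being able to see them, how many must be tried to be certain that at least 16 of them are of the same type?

In the worst case we take at most 15 of each type, but all 11 nickel, all 11 aluminum, and all 7 bronze (fewer than 15), giving 11 + 15 + 11 + 15 + 7 + 15 = 74.
One more key then forces some type to 16, so 74 + 1 = 75.

75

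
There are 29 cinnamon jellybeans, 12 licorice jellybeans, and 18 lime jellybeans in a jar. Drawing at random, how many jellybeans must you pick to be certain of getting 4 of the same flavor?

10

The worst case takes 3 jellybeans of each flavor without reaching 4 of any: 3 × 3 = 9.
The next jellybean must bring some flavor to 4, so 9 + 1 = 10.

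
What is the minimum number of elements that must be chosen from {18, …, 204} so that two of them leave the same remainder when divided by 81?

Group the integers by remainder mod 81; there are 81 residue classes, each nonempty in this range.
Choosing one from each class (81 integers) avoids any shared remainder.
One more choice must repeat a class, so two differ by a multiple of 81. Hence 81 + 1 = 82.

82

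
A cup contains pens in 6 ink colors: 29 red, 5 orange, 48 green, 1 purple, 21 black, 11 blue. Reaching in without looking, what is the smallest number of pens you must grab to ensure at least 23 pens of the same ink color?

83

In the worst case we take at most 22 of each ink color, but all 5 orange, all 1 purple, all 21 black, and all 11 blue (fewer than 22), giving 22 + 5 + 22 + 1 + 21 + 11 = 82.
One more pen then forces some ink color to 23, so 82 + 1 = 83.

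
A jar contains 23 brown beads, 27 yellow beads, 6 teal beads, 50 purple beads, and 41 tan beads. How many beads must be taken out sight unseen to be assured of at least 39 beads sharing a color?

133

Treat the 5 colors as pigeonholes.
In the worst case we take at most 38 of each color, but all 23 brown, all 27 yellow, and all 6 teal (fewer than 38), giving 23 + 27 + 6 + 38 + 38 = 132.
One more bead then forces some color to 39, so 132 + 1 = 133.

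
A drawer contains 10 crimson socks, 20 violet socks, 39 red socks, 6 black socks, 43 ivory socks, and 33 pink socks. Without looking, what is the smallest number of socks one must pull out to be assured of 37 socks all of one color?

142

In the worst case we take at most 36 of each color, but all 10 crimson, all 20 violet, all 6 black, and all 33 pink (fewer than 36), giving 10 + 20 + 36 + 6 + 36 + 33 = 141.
One more sock then forces some color to 37, so 141 + 1 = 142.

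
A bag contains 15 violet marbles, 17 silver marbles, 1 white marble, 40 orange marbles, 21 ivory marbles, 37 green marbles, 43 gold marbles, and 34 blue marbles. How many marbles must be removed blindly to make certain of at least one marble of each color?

208

The hardest color to obtain is white: we could draw every other marble first — 208 − 1 = 207 marbles — without a single white one.
The next draw must be white, so 207 + 1 = 208.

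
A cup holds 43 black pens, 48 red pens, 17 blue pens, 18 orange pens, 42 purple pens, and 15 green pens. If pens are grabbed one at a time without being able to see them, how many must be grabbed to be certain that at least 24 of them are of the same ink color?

120

Treat the 6 ink colors as pigeonholes.
In the worst case we take at most 23 of each ink color, but all 17 blue, all 18 orange, and all 15 green (fewer than 23), giving 23 + 23 + 17 + 18 + 23 + 15 = 119.
One more pen then forces some ink color to 24, so 119 + 1 = 120.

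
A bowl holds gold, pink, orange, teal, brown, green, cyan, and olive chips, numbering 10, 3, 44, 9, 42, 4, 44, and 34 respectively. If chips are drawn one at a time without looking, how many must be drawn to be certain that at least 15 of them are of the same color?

Treat the 8 colors as pigeonholes.
In the worst case we take at most 14 of each color, but all 10 gold, all 3 pink, all 9 teal, and all 4 green (fewer than 14), giving 10 + 3 + 14 + 9 + 14 + 4 + 14 + 14 = 82.
One more chip then forces some color to 15, so 82 + 1 = 83.

83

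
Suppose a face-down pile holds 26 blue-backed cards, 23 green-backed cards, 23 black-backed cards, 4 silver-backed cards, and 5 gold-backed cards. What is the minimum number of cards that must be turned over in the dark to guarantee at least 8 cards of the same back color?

Treat the 5 back colors as pigeonholes.
In the worst case we take at most 7 of each back color, but all 4 silver-backed and all 5 gold-backed (fewer than 7), giving 7 + 7 + 7 + 4 + 5 = 30.
One more card then forces some back color to 8, so 30 + 1 = 31.

31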